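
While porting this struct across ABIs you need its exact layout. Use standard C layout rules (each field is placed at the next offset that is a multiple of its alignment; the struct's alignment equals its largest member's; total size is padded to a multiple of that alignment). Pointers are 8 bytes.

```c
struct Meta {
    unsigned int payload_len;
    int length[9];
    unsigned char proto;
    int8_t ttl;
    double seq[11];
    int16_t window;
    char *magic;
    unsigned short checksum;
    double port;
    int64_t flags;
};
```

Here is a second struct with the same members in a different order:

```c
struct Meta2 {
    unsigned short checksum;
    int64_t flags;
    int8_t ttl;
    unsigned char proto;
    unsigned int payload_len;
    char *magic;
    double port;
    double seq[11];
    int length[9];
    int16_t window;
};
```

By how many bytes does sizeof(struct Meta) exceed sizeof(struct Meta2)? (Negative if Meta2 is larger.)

8

payload_len at 0 (size 4, align 4) → ends 4
length at 4 (size 36, align 4) → ends 40
proto at 40 (size 1, align 1) → ends 41
ttl at 41 (size 1, align 1) → ends 42
pad 6 to align 8 for seq
seq at 48 (size 88, align 8) → ends 136
window at 136 (size 2, align 2) → ends 138
pad 6 to align 8 for magic
magic at 144 (size 8, align 8) → ends 152
checksum at 152 (size 2, align 2) → ends 154
pad 6 to align 8 for port
port at 160 (size 8, align 8) → ends 168
flags at 168 (size 8, align 8) → ends 176
total 176 bytes, alignment 8
— Meta2 —
checksum at 0 (size 2, align 2) → ends 2
pad 6 to align 8 for flags
flags at 8 (size 8, align 8) → ends 16
ttl at 16 (size 1, align 1) → ends 17
proto at 17 (size 1, align 1) → ends 18
pad 2 to align 4 for payload_len
payload_len at 20 (size 4, align 4) → ends 24
magic at 24 (size 8, align 8) → ends 32
port at 32 (size 8, align 8) → ends 40
seq at 40 (size 88, align 8) → ends 128
length at 128 (size 36, align 4) → ends 164
window at 164 (size 2, align 2) → ends 166
tail pad 2 to reach multiple of 8
total 168 bytes, alignment 8
176 − 168 = 8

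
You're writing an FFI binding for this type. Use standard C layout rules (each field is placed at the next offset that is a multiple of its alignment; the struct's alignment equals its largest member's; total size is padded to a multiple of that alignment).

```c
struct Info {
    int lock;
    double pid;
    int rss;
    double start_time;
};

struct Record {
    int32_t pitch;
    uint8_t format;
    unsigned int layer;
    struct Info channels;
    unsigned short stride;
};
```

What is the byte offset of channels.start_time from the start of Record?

Info: 0..4  lock  (4B, 4-aligned); 4..8  -- padding (4B); 8..16  pid  (8B, 8-aligned); 16..20  rss  (4B, 4-aligned); 20..24  -- padding (4B); 24..32  start_time  (8B, 8-aligned); sizeof = 32, alignof = 8
0..4  pitch  (4B, 4-aligned)
4..5  format  (1B, 1-aligned)
5..8  -- padding (3B)
8..12  layer  (4B, 4-aligned)
12..16  -- padding (4B)
16..48  channels  (32B, 8-aligned)
within Info: start_time at 24
16 + 24 = 40

40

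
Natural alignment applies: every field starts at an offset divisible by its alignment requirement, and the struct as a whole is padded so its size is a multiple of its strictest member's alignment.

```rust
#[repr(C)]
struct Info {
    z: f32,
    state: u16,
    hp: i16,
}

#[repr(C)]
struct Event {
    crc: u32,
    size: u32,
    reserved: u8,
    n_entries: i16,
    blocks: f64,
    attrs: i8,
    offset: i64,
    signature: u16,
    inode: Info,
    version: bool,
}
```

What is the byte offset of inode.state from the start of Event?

Info: @0: z [4B, align 4] → 4; @4: state [2B, align 2] → 6; @6: hp [2B, align 2] → 8; size 8, align 4
@0: crc [4B, align 4] → 4
@4: size [4B, align 4] → 8
@8: reserved [1B, align 1] → 9
+1 pad (align 2)
@10: n_entries [2B, align 2] → 12
+4 pad (align 8)
@16: blocks [8B, align 8] → 24
@24: attrs [1B, align 1] → 25
+7 pad (align 8)
@32: offset [8B, align 8] → 40
@40: signature [2B, align 2] → 42
+2 pad (align 4)
@44: inode [8B, align 4] → 52
within Info: state at 4
44 + 4 = 48

48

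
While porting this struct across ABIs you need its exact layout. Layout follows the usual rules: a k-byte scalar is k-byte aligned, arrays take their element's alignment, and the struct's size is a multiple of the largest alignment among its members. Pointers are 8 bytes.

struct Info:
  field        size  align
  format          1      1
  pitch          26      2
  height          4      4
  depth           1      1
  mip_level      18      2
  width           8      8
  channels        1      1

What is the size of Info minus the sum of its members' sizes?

13

0..1  format  (1B, 1-aligned)
1..2  -- padding (1B)
2..28  pitch  (26B, 2-aligned)
28..32  height  (4B, 4-aligned)
32..33  depth  (1B, 1-aligned)
33..34  -- padding (1B)
34..52  mip_level  (18B, 2-aligned)
52..56  -- padding (4B)
56..64  width  (8B, 8-aligned)
64..65  channels  (1B, 1-aligned)
65..72  -- tail padding (7B)
sizeof = 72, alignof = 8
data bytes 59, size 72 → padding 13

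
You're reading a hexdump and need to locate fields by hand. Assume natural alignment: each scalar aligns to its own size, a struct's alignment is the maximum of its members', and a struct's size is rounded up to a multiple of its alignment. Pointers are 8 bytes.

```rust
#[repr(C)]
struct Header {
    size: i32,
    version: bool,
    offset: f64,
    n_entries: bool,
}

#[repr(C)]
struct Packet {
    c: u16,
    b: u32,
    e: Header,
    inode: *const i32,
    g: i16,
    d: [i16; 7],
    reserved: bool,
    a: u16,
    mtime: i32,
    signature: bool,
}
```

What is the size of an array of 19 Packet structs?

Header: @0: size [4B, align 4] → 4; @4: version [1B, align 1] → 5; +3 pad (align 8); @8: offset [8B, align 8] → 16; @16: n_entries [1B, align 1] → 17; +7 tail pad (align 8); size 24, align 8
@0: c [2B, align 2] → 2
+2 pad (align 4)
@4: b [4B, align 4] → 8
@8: e [24B, align 8] → 32
@32: inode [8B, align 8] → 40
@40: g [2B, align 2] → 42
@42: d [14B, align 2] → 56
@56: reserved [1B, align 1] → 57
+1 pad (align 2)
@58: a [2B, align 2] → 60
@60: mtime [4B, align 4] → 64
@64: signature [1B, align 1] → 65
+7 tail pad (align 8)
size 72, align 8
array of 19: 19 × 72 = 1368

1368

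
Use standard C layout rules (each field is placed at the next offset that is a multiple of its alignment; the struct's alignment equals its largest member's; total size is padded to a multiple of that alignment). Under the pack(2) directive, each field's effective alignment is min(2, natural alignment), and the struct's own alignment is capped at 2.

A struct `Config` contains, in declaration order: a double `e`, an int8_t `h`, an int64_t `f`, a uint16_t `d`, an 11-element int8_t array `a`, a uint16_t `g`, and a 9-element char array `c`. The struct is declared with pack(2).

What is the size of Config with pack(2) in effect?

44

@0: e [8B, align 2] → 8
@8: h [1B, align 1] → 9
+1 pad (align 2)
@10: f [8B, align 2] → 18
@18: d [2B, align 2] → 20
@20: a [11B, align 1] → 31
+1 pad (align 2)
@32: g [2B, align 2] → 34
@34: c [9B, align 1] → 43
+1 tail pad (align 2)
size 44, align 2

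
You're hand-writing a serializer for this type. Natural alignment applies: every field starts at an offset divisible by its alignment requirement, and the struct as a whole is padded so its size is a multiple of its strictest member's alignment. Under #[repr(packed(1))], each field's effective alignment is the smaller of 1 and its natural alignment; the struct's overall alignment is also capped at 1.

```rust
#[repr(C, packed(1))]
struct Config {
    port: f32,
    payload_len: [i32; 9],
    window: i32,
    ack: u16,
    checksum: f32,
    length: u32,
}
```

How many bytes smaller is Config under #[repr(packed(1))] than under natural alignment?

natural layout:
  0..4  port  (4B, 4-aligned)
  4..40  payload_len  (36B, 4-aligned)
  40..44  window  (4B, 4-aligned)
  44..46  ack  (2B, 2-aligned)
  46..48  -- padding (2B)
  48..52  checksum  (4B, 4-aligned)
  52..56  length  (4B, 4-aligned)
  sizeof = 56, alignof = 4
packed(1) layout:
  0..4  port  (4B, 1-aligned)
  4..40  payload_len  (36B, 1-aligned)
  40..44  window  (4B, 1-aligned)
  44..46  ack  (2B, 1-aligned)
  46..50  checksum  (4B, 1-aligned)
  50..54  length  (4B, 1-aligned)
  sizeof = 54, alignof = 1
56 − 54 = 2

2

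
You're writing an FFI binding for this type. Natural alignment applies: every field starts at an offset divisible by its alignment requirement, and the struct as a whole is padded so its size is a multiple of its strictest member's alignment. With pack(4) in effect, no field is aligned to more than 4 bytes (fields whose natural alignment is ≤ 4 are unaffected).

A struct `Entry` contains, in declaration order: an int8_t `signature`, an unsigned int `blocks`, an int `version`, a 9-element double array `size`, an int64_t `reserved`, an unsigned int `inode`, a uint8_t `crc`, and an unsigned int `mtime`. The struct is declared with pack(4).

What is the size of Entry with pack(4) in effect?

@0: signature [1B, align 1] → 1
+3 pad (align 4)
@4: blocks [4B, align 4] → 8
@8: version [4B, align 4] → 12
@12: size [72B, align 4] → 84
@84: reserved [8B, align 4] → 92
@92: inode [4B, align 4] → 96
@96: crc [1B, align 1] → 97
+3 pad (align 4)
@100: mtime [4B, align 4] → 104
size 104, align 4

104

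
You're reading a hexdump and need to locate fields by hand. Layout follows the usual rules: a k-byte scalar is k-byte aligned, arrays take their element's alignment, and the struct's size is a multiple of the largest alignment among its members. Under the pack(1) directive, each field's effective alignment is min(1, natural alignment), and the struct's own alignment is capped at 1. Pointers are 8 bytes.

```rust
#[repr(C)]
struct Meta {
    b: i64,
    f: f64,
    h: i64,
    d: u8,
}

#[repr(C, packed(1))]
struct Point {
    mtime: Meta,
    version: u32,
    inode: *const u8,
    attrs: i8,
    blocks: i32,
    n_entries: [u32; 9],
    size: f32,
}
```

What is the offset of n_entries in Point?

Meta: @0: b [8B, align 8] → 8; @8: f [8B, align 8] → 16; @16: h [8B, align 8] → 24; @24: d [1B, align 1] → 25; +7 tail pad (align 8); size 32, align 8
@0: mtime [32B, align 1] → 32
@32: version [4B, align 1] → 36
@36: inode [8B, align 1] → 44
@44: attrs [1B, align 1] → 45
@45: blocks [4B, align 1] → 49
@49: n_entries [36B, align 1] → 85

49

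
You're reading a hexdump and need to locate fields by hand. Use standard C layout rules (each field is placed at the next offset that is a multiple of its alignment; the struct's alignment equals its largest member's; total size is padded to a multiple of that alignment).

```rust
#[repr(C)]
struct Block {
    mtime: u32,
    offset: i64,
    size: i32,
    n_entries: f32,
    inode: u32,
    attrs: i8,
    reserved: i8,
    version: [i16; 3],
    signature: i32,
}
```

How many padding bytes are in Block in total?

mtime at 0 (size 4, align 4) → ends 4
pad 4 to align 8 for offset
offset at 8 (size 8, align 8) → ends 16
size at 16 (size 4, align 4) → ends 20
n_entries at 20 (size 4, align 4) → ends 24
inode at 24 (size 4, align 4) → ends 28
attrs at 28 (size 1, align 1) → ends 29
reserved at 29 (size 1, align 1) → ends 30
version at 30 (size 6, align 2) → ends 36
signature at 36 (size 4, align 4) → ends 40
total 40 bytes, alignment 8
data bytes 36, size 40 → padding 4

4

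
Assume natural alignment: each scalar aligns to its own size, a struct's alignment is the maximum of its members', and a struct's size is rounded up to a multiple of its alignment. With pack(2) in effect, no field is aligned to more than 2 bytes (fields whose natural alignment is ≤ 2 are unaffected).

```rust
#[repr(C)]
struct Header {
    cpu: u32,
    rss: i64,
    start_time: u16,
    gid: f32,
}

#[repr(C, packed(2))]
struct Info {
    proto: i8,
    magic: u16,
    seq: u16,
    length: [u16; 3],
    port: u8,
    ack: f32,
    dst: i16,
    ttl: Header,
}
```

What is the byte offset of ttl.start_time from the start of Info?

Header: @0: cpu [4B, align 4] → 4; +4 pad (align 8); @8: rss [8B, align 8] → 16; @16: start_time [2B, align 2] → 18; +2 pad (align 4); @20: gid [4B, align 4] → 24; size 24, align 8
@0: proto [1B, align 1] → 1
+1 pad (align 2)
@2: magic [2B, align 2] → 4
@4: seq [2B, align 2] → 6
@6: length [6B, align 2] → 12
@12: port [1B, align 1] → 13
+1 pad (align 2)
@14: ack [4B, align 2] → 18
@18: dst [2B, align 2] → 20
@20: ttl [24B, align 2] → 44
within Header: start_time at 16
20 + 16 = 36

36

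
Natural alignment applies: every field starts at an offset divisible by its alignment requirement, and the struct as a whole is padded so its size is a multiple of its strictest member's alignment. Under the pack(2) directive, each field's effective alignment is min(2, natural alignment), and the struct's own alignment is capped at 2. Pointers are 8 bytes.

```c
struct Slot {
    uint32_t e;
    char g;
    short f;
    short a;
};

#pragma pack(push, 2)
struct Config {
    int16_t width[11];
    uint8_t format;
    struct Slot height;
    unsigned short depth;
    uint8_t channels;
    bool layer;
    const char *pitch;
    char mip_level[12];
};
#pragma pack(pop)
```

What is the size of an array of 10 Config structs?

600

Slot: @0: e [4B, align 4] → 4; @4: g [1B, align 1] → 5; +1 pad (align 2); @6: f [2B, align 2] → 8; @8: a [2B, align 2] → 10; +2 tail pad (align 4); size 12, align 4
@0: width [22B, align 2] → 22
@22: format [1B, align 1] → 23
+1 pad (align 2)
@24: height [12B, align 2] → 36
@36: depth [2B, align 2] → 38
@38: channels [1B, align 1] → 39
@39: layer [1B, align 1] → 40
@40: pitch [8B, align 2] → 48
@48: mip_level [12B, align 1] → 60
size 60, align 2
array of 10: 10 × 60 = 600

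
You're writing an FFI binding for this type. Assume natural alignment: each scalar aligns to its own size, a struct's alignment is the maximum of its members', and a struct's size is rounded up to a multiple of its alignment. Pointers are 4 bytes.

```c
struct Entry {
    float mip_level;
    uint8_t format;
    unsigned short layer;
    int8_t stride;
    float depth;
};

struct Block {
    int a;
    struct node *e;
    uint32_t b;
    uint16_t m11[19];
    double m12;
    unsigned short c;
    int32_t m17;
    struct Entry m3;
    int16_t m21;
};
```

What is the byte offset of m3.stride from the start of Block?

80

Entry: @0: mip_level [4B, align 4] → 4; @4: format [1B, align 1] → 5; +1 pad (align 2); @6: layer [2B, align 2] → 8; @8: stride [1B, align 1] → 9; +3 pad (align 4); @12: depth [4B, align 4] → 16; size 16, align 4
@0: a [4B, align 4] → 4
@4: e [4B, align 4] → 8
@8: b [4B, align 4] → 12
@12: m11 [38B, align 2] → 50
+6 pad (align 8)
@56: m12 [8B, align 8] → 64
@64: c [2B, align 2] → 66
+2 pad (align 4)
@68: m17 [4B, align 4] → 72
@72: m3 [16B, align 4] → 88
within Entry: stride at 8
72 + 8 = 80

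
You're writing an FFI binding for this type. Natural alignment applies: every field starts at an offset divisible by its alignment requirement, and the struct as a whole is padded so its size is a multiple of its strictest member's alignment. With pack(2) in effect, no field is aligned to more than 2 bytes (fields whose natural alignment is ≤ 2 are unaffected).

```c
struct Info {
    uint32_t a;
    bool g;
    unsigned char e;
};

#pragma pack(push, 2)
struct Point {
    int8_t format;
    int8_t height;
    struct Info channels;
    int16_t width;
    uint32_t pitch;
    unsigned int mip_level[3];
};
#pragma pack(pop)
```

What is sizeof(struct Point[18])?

504

Info: a at 0 (size 4, align 4) → ends 4; g at 4 (size 1, align 1) → ends 5; e at 5 (size 1, align 1) → ends 6; tail pad 2 to reach multiple of 4; total 8 bytes, alignment 4
format at 0 (size 1, align 1) → ends 1
height at 1 (size 1, align 1) → ends 2
channels at 2 (size 8, align 2) → ends 10
width at 10 (size 2, align 2) → ends 12
pitch at 12 (size 4, align 2) → ends 16
mip_level at 16 (size 12, align 2) → ends 28
total 28 bytes, alignment 2
array of 18: 18 × 28 = 504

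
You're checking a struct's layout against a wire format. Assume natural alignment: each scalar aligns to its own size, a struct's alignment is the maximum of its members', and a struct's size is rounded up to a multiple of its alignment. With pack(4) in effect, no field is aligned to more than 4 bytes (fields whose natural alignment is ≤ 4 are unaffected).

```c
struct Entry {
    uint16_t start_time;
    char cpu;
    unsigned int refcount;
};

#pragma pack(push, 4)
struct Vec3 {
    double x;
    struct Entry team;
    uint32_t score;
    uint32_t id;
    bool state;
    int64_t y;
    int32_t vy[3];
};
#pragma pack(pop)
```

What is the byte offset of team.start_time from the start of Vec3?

8

Entry: start_time at 0 (size 2, align 2) → ends 2; cpu at 2 (size 1, align 1) → ends 3; pad 1 to align 4 for refcount; refcount at 4 (size 4, align 4) → ends 8; total 8 bytes, alignment 4
x at 0 (size 8, align 4) → ends 8
team at 8 (size 8, align 4) → ends 16
within Entry: start_time at 0
8 + 0 = 8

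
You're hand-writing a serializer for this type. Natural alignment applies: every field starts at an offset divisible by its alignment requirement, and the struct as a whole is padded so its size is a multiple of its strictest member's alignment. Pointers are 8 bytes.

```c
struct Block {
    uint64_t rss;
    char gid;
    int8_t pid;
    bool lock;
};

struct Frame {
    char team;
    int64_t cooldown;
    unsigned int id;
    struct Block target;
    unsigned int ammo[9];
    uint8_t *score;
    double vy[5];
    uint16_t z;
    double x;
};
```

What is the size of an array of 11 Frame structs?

1584

Block: @0: rss [8B, align 8] → 8; @8: gid [1B, align 1] → 9; @9: pid [1B, align 1] → 10; @10: lock [1B, align 1] → 11; +5 tail pad (align 8); size 16, align 8
@0: team [1B, align 1] → 1
+7 pad (align 8)
@8: cooldown [8B, align 8] → 16
@16: id [4B, align 4] → 20
+4 pad (align 8)
@24: target [16B, align 8] → 40
@40: ammo [36B, align 4] → 76
+4 pad (align 8)
@80: score [8B, align 8] → 88
@88: vy [40B, align 8] → 128
@128: z [2B, align 2] → 130
+6 pad (align 8)
@136: x [8B, align 8] → 144
size 144, align 8
array of 11: 11 × 144 = 1584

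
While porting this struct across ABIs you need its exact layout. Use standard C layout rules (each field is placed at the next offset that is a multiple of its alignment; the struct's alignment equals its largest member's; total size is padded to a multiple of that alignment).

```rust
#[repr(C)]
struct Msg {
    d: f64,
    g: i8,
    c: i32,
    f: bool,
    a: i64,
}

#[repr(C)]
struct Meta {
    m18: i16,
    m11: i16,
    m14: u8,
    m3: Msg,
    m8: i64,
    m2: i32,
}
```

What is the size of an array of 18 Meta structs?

Msg: d at 0 (size 8, align 8) → ends 8; g at 8 (size 1, align 1) → ends 9; pad 3 to align 4 for c; c at 12 (size 4, align 4) → ends 16; f at 16 (size 1, align 1) → ends 17; pad 7 to align 8 for a; a at 24 (size 8, align 8) → ends 32; total 32 bytes, alignment 8
m18 at 0 (size 2, align 2) → ends 2
m11 at 2 (size 2, align 2) → ends 4
m14 at 4 (size 1, align 1) → ends 5
pad 3 to align 8 for m3
m3 at 8 (size 32, align 8) → ends 40
m8 at 40 (size 8, align 8) → ends 48
m2 at 48 (size 4, align 4) → ends 52
tail pad 4 to reach multiple of 8
total 56 bytes, alignment 8
array of 18: 18 × 56 = 1008

1008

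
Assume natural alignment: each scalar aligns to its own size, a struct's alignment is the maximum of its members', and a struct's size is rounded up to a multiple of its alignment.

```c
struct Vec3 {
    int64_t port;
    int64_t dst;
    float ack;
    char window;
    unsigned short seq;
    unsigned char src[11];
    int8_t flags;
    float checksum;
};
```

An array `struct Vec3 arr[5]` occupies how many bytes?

port at 0 (size 8, align 8) → ends 8
dst at 8 (size 8, align 8) → ends 16
ack at 16 (size 4, align 4) → ends 20
window at 20 (size 1, align 1) → ends 21
pad 1 to align 2 for seq
seq at 22 (size 2, align 2) → ends 24
src at 24 (size 11, align 1) → ends 35
flags at 35 (size 1, align 1) → ends 36
checksum at 36 (size 4, align 4) → ends 40
total 40 bytes, alignment 8
array of 5: 5 × 40 = 200

200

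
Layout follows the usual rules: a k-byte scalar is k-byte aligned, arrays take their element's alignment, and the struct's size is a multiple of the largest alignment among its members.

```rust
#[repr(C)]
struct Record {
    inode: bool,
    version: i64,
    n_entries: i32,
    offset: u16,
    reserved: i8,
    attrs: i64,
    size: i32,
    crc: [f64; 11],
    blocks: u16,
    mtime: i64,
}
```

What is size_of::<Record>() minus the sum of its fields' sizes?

18

inode at 0 (size 1, align 1) → ends 1
pad 7 to align 8 for version
version at 8 (size 8, align 8) → ends 16
n_entries at 16 (size 4, align 4) → ends 20
offset at 20 (size 2, align 2) → ends 22
reserved at 22 (size 1, align 1) → ends 23
pad 1 to align 8 for attrs
attrs at 24 (size 8, align 8) → ends 32
size at 32 (size 4, align 4) → ends 36
pad 4 to align 8 for crc
crc at 40 (size 88, align 8) → ends 128
blocks at 128 (size 2, align 2) → ends 130
pad 6 to align 8 for mtime
mtime at 136 (size 8, align 8) → ends 144
total 144 bytes, alignment 8
data bytes 126, size 144 → padding 18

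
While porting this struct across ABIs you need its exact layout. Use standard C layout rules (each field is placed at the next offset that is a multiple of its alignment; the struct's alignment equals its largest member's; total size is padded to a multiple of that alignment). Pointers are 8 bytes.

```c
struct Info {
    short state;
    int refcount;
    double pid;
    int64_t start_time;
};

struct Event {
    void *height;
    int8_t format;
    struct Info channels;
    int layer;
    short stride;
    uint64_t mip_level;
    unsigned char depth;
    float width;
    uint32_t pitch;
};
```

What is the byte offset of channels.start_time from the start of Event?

Info: state at 0 (size 2, align 2) → ends 2; pad 2 to align 4 for refcount; refcount at 4 (size 4, align 4) → ends 8; pid at 8 (size 8, align 8) → ends 16; start_time at 16 (size 8, align 8) → ends 24; total 24 bytes, alignment 8
height at 0 (size 8, align 8) → ends 8
format at 8 (size 1, align 1) → ends 9
pad 7 to align 8 for channels
channels at 16 (size 24, align 8) → ends 40
within Info: start_time at 16
16 + 16 = 32

32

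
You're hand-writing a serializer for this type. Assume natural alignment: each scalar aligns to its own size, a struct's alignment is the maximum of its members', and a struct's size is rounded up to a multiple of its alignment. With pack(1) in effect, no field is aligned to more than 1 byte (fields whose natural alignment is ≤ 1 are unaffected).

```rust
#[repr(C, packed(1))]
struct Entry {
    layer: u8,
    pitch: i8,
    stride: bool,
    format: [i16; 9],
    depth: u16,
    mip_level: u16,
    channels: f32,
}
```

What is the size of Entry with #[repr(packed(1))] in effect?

29

0..1  layer  (1B, 1-aligned)
1..2  pitch  (1B, 1-aligned)
2..3  stride  (1B, 1-aligned)
3..21  format  (18B, 1-aligned)
21..23  depth  (2B, 1-aligned)
23..25  mip_level  (2B, 1-aligned)
25..29  channels  (4B, 1-aligned)
sizeof = 29, alignof = 1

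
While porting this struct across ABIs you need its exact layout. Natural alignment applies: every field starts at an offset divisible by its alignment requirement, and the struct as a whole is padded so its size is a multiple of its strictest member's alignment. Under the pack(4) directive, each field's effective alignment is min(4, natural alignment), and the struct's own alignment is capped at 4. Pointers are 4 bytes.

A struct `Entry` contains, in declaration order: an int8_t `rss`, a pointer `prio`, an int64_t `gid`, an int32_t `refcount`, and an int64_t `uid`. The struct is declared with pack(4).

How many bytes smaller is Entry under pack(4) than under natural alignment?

4

natural layout:
  @0: rss [1B, align 1] → 1
  +3 pad (align 4)
  @4: prio [4B, align 4] → 8
  @8: gid [8B, align 8] → 16
  @16: refcount [4B, align 4] → 20
  +4 pad (align 8)
  @24: uid [8B, align 8] → 32
  size 32, align 8
packed(4) layout:
  @0: rss [1B, align 1] → 1
  +3 pad (align 4)
  @4: prio [4B, align 4] → 8
  @8: gid [8B, align 4] → 16
  @16: refcount [4B, align 4] → 20
  @20: uid [8B, align 4] → 28
  size 28, align 4
32 − 28 = 4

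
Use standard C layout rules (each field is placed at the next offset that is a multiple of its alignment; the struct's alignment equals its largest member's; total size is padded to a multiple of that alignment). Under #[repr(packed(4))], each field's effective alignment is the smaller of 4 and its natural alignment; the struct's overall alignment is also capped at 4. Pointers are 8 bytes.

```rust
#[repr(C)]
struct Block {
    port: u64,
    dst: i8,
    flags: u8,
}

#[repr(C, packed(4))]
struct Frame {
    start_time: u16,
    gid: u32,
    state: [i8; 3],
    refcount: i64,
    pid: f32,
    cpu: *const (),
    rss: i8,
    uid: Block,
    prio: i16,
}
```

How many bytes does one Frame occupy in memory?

Block: @0: port [8B, align 8] → 8; @8: dst [1B, align 1] → 9; @9: flags [1B, align 1] → 10; +6 tail pad (align 8); size 16, align 8
@0: start_time [2B, align 2] → 2
+2 pad (align 4)
@4: gid [4B, align 4] → 8
@8: state [3B, align 1] → 11
+1 pad (align 4)
@12: refcount [8B, align 4] → 20
@20: pid [4B, align 4] → 24
@24: cpu [8B, align 4] → 32
@32: rss [1B, align 1] → 33
+3 pad (align 4)
@36: uid [16B, align 4] → 52
@52: prio [2B, align 2] → 54
+2 tail pad (align 4)
size 56, align 4

56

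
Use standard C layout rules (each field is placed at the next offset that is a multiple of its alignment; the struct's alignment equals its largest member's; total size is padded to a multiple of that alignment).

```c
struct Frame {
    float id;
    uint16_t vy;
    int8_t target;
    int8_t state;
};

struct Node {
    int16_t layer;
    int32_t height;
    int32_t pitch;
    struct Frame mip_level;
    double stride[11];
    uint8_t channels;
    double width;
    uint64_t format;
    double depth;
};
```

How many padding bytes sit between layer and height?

2

Frame: @0: id [4B, align 4] → 4; @4: vy [2B, align 2] → 6; @6: target [1B, align 1] → 7; @7: state [1B, align 1] → 8; size 8, align 4
@0: layer [2B, align 2] → 2
+2 pad (align 4)
@4: height [4B, align 4] → 8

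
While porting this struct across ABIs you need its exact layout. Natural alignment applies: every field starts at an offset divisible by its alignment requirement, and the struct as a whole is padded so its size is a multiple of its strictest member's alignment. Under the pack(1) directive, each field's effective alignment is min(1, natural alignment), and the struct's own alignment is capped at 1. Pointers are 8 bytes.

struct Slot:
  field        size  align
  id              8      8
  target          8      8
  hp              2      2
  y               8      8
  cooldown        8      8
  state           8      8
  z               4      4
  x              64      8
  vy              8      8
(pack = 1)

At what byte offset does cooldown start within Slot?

26

@0: id [8B, align 1] → 8
@8: target [8B, align 1] → 16
@16: hp [2B, align 1] → 18
@18: y [8B, align 1] → 26
@26: cooldown [8B, align 1] → 34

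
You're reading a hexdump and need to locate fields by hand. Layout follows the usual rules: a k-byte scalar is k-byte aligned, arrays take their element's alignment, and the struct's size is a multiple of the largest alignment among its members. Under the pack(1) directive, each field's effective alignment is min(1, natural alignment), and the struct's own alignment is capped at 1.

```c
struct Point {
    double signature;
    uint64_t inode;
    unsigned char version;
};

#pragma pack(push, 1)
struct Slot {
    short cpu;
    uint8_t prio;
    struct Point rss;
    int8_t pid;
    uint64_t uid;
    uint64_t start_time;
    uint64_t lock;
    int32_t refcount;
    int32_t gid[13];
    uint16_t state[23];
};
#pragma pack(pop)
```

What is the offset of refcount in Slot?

Point: @0: signature [8B, align 8] → 8; @8: inode [8B, align 8] → 16; @16: version [1B, align 1] → 17; +7 tail pad (align 8); size 24, align 8
@0: cpu [2B, align 1] → 2
@2: prio [1B, align 1] → 3
@3: rss [24B, align 1] → 27
@27: pid [1B, align 1] → 28
@28: uid [8B, align 1] → 36
@36: start_time [8B, align 1] → 44
@44: lock [8B, align 1] → 52
@52: refcount [4B, align 1] → 56

52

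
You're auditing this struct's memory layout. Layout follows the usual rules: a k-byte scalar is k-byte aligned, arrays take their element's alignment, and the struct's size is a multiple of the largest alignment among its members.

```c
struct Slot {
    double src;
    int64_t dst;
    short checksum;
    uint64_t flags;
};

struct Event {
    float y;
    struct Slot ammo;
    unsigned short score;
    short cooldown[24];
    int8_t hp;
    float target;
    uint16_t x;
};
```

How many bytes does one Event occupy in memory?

Slot: src at 0 (size 8, align 8) → ends 8; dst at 8 (size 8, align 8) → ends 16; checksum at 16 (size 2, align 2) → ends 18; pad 6 to align 8 for flags; flags at 24 (size 8, align 8) → ends 32; total 32 bytes, alignment 8
y at 0 (size 4, align 4) → ends 4
pad 4 to align 8 for ammo
ammo at 8 (size 32, align 8) → ends 40
score at 40 (size 2, align 2) → ends 42
cooldown at 42 (size 48, align 2) → ends 90
hp at 90 (size 1, align 1) → ends 91
pad 1 to align 4 for target
target at 92 (size 4, align 4) → ends 96
x at 96 (size 2, align 2) → ends 98
tail pad 6 to reach multiple of 8
total 104 bytes, alignment 8

104 bytes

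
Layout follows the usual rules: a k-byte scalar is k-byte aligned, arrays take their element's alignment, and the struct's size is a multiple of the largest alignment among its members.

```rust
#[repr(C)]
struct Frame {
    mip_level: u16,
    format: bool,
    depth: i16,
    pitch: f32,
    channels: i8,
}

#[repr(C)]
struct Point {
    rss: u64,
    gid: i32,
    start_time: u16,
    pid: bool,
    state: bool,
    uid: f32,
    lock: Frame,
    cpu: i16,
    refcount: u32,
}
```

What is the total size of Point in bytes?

48

Frame: @0: mip_level [2B, align 2] → 2; @2: format [1B, align 1] → 3; +1 pad (align 2); @4: depth [2B, align 2] → 6; +2 pad (align 4); @8: pitch [4B, align 4] → 12; @12: channels [1B, align 1] → 13; +3 tail pad (align 4); size 16, align 4
@0: rss [8B, align 8] → 8
@8: gid [4B, align 4] → 12
@12: start_time [2B, align 2] → 14
@14: pid [1B, align 1] → 15
@15: state [1B, align 1] → 16
@16: uid [4B, align 4] → 20
@20: lock [16B, align 4] → 36
@36: cpu [2B, align 2] → 38
+2 pad (align 4)
@40: refcount [4B, align 4] → 44
+4 tail pad (align 8)
size 48, align 8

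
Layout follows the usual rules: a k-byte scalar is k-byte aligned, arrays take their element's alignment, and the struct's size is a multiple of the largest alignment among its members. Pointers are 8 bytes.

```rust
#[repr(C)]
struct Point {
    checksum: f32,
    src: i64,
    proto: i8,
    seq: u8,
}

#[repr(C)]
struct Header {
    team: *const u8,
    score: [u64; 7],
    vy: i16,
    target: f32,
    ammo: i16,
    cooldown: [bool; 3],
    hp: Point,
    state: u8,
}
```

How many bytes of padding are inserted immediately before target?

Point: checksum at 0 (size 4, align 4) → ends 4; pad 4 to align 8 for src; src at 8 (size 8, align 8) → ends 16; proto at 16 (size 1, align 1) → ends 17; seq at 17 (size 1, align 1) → ends 18; tail pad 6 to reach multiple of 8; total 24 bytes, alignment 8
team at 0 (size 8, align 8) → ends 8
score at 8 (size 56, align 8) → ends 64
vy at 64 (size 2, align 2) → ends 66
pad 2 to align 4 for target
target at 68 (size 4, align 4) → ends 72

2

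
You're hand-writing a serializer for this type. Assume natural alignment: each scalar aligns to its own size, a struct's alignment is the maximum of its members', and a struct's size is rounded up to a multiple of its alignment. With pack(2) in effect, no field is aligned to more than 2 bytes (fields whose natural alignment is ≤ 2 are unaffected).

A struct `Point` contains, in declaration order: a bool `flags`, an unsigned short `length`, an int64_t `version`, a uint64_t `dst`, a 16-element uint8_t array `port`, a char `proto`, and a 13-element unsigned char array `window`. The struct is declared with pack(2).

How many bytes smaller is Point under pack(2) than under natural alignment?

6

natural layout:
  0..1  flags  (1B, 1-aligned)
  1..2  -- padding (1B)
  2..4  length  (2B, 2-aligned)
  4..8  -- padding (4B)
  8..16  version  (8B, 8-aligned)
  16..24  dst  (8B, 8-aligned)
  24..40  port  (16B, 1-aligned)
  40..41  proto  (1B, 1-aligned)
  41..54  window  (13B, 1-aligned)
  54..56  -- tail padding (2B)
  sizeof = 56, alignof = 8
packed(2) layout:
  0..1  flags  (1B, 1-aligned)
  1..2  -- padding (1B)
  2..4  length  (2B, 2-aligned)
  4..12  version  (8B, 2-aligned)
  12..20  dst  (8B, 2-aligned)
  20..36  port  (16B, 1-aligned)
  36..37  proto  (1B, 1-aligned)
  37..50  window  (13B, 1-aligned)
  sizeof = 50, alignof = 2
56 − 50 = 6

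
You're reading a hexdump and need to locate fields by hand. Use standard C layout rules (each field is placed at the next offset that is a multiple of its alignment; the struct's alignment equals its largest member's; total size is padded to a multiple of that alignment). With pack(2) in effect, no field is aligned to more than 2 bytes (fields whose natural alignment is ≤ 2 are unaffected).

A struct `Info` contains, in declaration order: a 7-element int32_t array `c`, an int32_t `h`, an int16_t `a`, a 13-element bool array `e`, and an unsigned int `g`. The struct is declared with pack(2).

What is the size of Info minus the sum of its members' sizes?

1

@0: c [28B, align 2] → 28
@28: h [4B, align 2] → 32
@32: a [2B, align 2] → 34
@34: e [13B, align 1] → 47
+1 pad (align 2)
@48: g [4B, align 2] → 52
size 52, align 2
data bytes 51, size 52 → padding 1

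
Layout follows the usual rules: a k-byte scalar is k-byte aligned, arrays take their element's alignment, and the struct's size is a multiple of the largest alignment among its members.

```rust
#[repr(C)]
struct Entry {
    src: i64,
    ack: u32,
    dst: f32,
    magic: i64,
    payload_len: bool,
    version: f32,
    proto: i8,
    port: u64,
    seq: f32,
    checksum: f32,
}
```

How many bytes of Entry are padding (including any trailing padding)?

src at 0 (size 8, align 8) → ends 8
ack at 8 (size 4, align 4) → ends 12
dst at 12 (size 4, align 4) → ends 16
magic at 16 (size 8, align 8) → ends 24
payload_len at 24 (size 1, align 1) → ends 25
pad 3 to align 4 for version
version at 28 (size 4, align 4) → ends 32
proto at 32 (size 1, align 1) → ends 33
pad 7 to align 8 for port
port at 40 (size 8, align 8) → ends 48
seq at 48 (size 4, align 4) → ends 52
checksum at 52 (size 4, align 4) → ends 56
total 56 bytes, alignment 8
data bytes 46, size 56 → padding 10

10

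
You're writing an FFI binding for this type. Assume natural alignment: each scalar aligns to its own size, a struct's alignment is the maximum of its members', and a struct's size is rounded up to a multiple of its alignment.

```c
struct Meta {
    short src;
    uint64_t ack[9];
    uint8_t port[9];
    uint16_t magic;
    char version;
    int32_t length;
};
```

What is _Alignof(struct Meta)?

member alignments: src=2, ack=8, port=1, magic=2, version=1, length=4
max = 8

8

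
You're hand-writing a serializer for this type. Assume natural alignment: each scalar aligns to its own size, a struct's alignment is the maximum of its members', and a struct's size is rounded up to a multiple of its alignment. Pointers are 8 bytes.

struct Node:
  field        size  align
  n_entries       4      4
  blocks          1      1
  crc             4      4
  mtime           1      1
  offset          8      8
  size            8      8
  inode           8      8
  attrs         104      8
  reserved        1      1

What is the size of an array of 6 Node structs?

0..4  n_entries  (4B, 4-aligned)
4..5  blocks  (1B, 1-aligned)
5..8  -- padding (3B)
8..12  crc  (4B, 4-aligned)
12..13  mtime  (1B, 1-aligned)
13..16  -- padding (3B)
16..24  offset  (8B, 8-aligned)
24..32  size  (8B, 8-aligned)
32..40  inode  (8B, 8-aligned)
40..144  attrs  (104B, 8-aligned)
144..145  reserved  (1B, 1-aligned)
145..152  -- tail padding (7B)
sizeof = 152, alignof = 8
array of 6: 6 × 152 = 912

912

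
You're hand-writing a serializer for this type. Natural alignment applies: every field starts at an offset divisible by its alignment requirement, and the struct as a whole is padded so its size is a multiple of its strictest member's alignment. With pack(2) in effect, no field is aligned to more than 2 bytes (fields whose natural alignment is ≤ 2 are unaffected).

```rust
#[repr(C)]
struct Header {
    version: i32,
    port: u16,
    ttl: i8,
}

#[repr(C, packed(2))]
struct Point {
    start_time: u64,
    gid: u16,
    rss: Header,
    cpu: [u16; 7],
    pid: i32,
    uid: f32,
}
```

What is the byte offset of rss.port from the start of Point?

14

Header: 0..4  version  (4B, 4-aligned); 4..6  port  (2B, 2-aligned); 6..7  ttl  (1B, 1-aligned); 7..8  -- tail padding (1B); sizeof = 8, alignof = 4
0..8  start_time  (8B, 2-aligned)
8..10  gid  (2B, 2-aligned)
10..18  rss  (8B, 2-aligned)
within Header: port at 4
10 + 4 = 14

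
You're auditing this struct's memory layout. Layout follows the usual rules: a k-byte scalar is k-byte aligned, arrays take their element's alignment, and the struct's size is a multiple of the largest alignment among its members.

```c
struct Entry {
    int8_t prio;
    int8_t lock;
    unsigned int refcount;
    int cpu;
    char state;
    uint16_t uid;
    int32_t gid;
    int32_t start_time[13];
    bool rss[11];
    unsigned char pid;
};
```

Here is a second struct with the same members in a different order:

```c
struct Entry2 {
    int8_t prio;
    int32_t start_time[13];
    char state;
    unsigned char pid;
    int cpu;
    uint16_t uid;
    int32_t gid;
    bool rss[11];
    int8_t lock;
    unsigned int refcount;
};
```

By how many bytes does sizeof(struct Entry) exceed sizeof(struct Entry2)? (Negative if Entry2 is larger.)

@0: prio [1B, align 1] → 1
@1: lock [1B, align 1] → 2
+2 pad (align 4)
@4: refcount [4B, align 4] → 8
@8: cpu [4B, align 4] → 12
@12: state [1B, align 1] → 13
+1 pad (align 2)
@14: uid [2B, align 2] → 16
@16: gid [4B, align 4] → 20
@20: start_time [52B, align 4] → 72
@72: rss [11B, align 1] → 83
@83: pid [1B, align 1] → 84
size 84, align 4
— Entry2 —
@0: prio [1B, align 1] → 1
+3 pad (align 4)
@4: start_time [52B, align 4] → 56
@56: state [1B, align 1] → 57
@57: pid [1B, align 1] → 58
+2 pad (align 4)
@60: cpu [4B, align 4] → 64
@64: uid [2B, align 2] → 66
+2 pad (align 4)
@68: gid [4B, align 4] → 72
@72: rss [11B, align 1] → 83
@83: lock [1B, align 1] → 84
@84: refcount [4B, align 4] → 88
size 88, align 4
84 − 88 = -4

-4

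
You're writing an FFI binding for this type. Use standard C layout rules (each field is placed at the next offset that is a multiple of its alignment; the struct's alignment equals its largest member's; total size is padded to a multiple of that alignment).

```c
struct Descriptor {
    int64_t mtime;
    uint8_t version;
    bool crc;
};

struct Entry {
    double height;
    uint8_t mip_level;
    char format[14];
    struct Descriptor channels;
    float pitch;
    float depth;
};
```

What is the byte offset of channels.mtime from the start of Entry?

Descriptor: @0: mtime [8B, align 8] → 8; @8: version [1B, align 1] → 9; @9: crc [1B, align 1] → 10; +6 tail pad (align 8); size 16, align 8
@0: height [8B, align 8] → 8
@8: mip_level [1B, align 1] → 9
@9: format [14B, align 1] → 23
+1 pad (align 8)
@24: channels [16B, align 8] → 40
within Descriptor: mtime at 0
24 + 0 = 24

24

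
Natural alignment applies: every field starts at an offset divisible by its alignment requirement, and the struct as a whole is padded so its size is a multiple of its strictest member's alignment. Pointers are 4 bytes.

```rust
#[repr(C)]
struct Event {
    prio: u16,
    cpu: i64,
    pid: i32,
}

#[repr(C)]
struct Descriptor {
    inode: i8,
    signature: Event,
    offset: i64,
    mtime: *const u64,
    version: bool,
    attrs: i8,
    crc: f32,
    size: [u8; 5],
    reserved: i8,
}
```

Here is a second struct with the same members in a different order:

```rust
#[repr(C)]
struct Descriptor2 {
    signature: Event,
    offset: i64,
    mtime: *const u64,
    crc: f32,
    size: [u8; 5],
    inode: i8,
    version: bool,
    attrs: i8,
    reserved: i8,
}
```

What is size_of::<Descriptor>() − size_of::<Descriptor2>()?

Event: 0..2  prio  (2B, 2-aligned); 2..8  -- padding (6B); 8..16  cpu  (8B, 8-aligned); 16..20  pid  (4B, 4-aligned); 20..24  -- tail padding (4B); sizeof = 24, alignof = 8
0..1  inode  (1B, 1-aligned)
1..8  -- padding (7B)
8..32  signature  (24B, 8-aligned)
32..40  offset  (8B, 8-aligned)
40..44  mtime  (4B, 4-aligned)
44..45  version  (1B, 1-aligned)
45..46  attrs  (1B, 1-aligned)
46..48  -- padding (2B)
48..52  crc  (4B, 4-aligned)
52..57  size  (5B, 1-aligned)
57..58  reserved  (1B, 1-aligned)
58..64  -- tail padding (6B)
sizeof = 64, alignof = 8
— Descriptor2 —
0..24  signature  (24B, 8-aligned)
24..32  offset  (8B, 8-aligned)
32..36  mtime  (4B, 4-aligned)
36..40  crc  (4B, 4-aligned)
40..45  size  (5B, 1-aligned)
45..46  inode  (1B, 1-aligned)
46..47  version  (1B, 1-aligned)
47..48  attrs  (1B, 1-aligned)
48..49  reserved  (1B, 1-aligned)
49..56  -- tail padding (7B)
sizeof = 56, alignof = 8
64 − 56 = 8

8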